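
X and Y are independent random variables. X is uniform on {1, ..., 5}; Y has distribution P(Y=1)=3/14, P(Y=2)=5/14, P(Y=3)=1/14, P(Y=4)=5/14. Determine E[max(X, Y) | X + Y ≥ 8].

P(X + Y ≥ 8) = 11/70.
Summing max(X,Y)·P(x,y) over outcomes with X + Y ≥ 8 gives 5/7.
E[max(X, Y) | X + Y ≥ 8] = (5/7) / (11/70) = 50/11.

50/11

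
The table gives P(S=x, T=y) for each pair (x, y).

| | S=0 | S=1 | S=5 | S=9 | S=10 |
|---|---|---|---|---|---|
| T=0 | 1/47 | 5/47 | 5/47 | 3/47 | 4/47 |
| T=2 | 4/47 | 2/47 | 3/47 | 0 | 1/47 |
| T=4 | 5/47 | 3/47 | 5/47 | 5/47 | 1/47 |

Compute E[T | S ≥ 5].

P(S ≥ 5) = 27/47.
Summing T·P(S=x,T=y) over the conditioning event gives 52/47.
E[T | S ≥ 5] = (52/47) / (27/47) = 52/27.

52/27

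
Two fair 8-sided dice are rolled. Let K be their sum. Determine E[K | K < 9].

6

P(K < 9) = 7/16.
Σ over the event: 2·1/64 + 3·1/32 + 4·3/64 + 5·1/16 + 6·5/64 + 7·3/32 + 8·7/64 = 21/8.
E[K | K < 9] = (21/8) / (7/16) = 6.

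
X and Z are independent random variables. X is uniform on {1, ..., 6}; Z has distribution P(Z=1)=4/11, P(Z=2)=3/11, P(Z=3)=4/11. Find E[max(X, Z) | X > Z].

P(X > Z) = 2/3.
Summing max(X,Z)·P(x,y) over outcomes with X > Z gives 97/33.
E[max(X, Z) | X > Z] = (97/33) / (2/3) = 97/22.

97/22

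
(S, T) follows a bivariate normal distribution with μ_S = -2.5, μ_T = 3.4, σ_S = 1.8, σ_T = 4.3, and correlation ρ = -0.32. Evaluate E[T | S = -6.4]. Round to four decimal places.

The regression of T on S has slope ρ·σ_T/σ_S and passes through (μ_S, μ_T).
E[T | S=-6.4] = 3.4 + (-0.32)·(4.3/1.8)·(-6.4 − (-2.5)) = 3.4 + (-0.76444)·(-3.9) = 6.3813.

6.3813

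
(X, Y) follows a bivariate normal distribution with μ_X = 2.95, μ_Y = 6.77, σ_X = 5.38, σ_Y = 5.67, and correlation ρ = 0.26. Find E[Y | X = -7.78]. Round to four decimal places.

For a bivariate normal, E[Y | X=x] = μ_Y + ρ·(σ_Y/σ_X)·(x − μ_X).
E[Y | X=-7.78] = 6.77 + (0.26)·(5.67/5.38)·(-7.78 − (2.95)) = 6.77 + (0.274015)·(-10.73) = 3.8298.

3.8298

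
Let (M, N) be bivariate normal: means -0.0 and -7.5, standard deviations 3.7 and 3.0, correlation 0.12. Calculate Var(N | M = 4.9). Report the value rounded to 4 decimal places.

For a bivariate normal, Var(N | M=x) = σ_N²(1 − ρ²).
Var(N | M=4.9) = (3.0)²·(1 − (0.12)²) = 9·0.9856 = 8.8704.

8.8704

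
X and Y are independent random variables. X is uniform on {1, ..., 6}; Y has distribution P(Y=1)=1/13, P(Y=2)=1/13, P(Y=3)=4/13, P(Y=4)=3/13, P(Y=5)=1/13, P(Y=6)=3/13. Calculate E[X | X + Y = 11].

21/4

P(X + Y = 11) = 2/39.
Summing X·P(x,y) over outcomes with X + Y = 11 gives 7/26.
E[X | X + Y = 11] = (7/26) / (2/39) = 21/4.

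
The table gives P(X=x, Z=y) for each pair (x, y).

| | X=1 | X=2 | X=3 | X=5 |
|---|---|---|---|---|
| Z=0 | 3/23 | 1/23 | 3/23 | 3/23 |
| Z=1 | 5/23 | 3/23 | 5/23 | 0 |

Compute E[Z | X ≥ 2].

8/15

P(X ≥ 2) = 15/23.
Σ Z·P over the event = 0·(1/23) + 1·(3/23) + 0·(3/23) + 1·(5/23) + 0·(3/23) = 8/23.
E[Z | X ≥ 2] = (8/23) / (15/23) = 8/15.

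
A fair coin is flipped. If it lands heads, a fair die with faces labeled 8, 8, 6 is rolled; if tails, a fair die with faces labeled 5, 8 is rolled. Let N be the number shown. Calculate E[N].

83/12

E[N | heads] = (8+8+6)/3 = 22/3.
E[N | tails] = (5+8)/2 = 13/2.
By the law of total expectation,
E[N] = (1/2)·(22/3) + (1/2)·(13/2) = 83/12.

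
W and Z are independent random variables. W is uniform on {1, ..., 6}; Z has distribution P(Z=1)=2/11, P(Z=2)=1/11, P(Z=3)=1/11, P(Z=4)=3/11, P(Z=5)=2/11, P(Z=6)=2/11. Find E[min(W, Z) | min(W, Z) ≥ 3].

127/32

P(min(W, Z) ≥ 3) = 16/33.
Summing min(W,Z)·P(x,y) over outcomes with min(W, Z) ≥ 3 gives 127/66.
E[min(W, Z) | min(W, Z) ≥ 3] = (127/66) / (16/33) = 127/32.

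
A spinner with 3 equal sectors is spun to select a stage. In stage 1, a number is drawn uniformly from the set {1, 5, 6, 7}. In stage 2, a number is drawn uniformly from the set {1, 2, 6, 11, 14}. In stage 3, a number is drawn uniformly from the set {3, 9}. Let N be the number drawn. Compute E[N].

117/20

E[N | stage 1] = (1+5+6+7)/4 = 19/4.
E[N | stage 2] = (1+2+6+11+14)/5 = 34/5.
E[N | stage 3] = (3+9)/2 = 6.
E[N] = (1/3)·(19/4) + (1/3)·(34/5) + (1/3)·(6) = 117/20.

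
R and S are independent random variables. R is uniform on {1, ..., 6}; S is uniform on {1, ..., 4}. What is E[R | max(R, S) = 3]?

Outcomes with max(R, S) = 3: (1,3), (2,3), (3,1), (3,2), (3,3), each with probability 1/24.
E[R | max(R, S) = 3] = (1 + 2 + 3 + 3 + 3) / 5 = 12/5.

12/5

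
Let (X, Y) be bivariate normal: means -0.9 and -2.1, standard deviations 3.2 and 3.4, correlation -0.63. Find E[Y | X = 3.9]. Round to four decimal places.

The regression of Y on X has slope ρ·σ_Y/σ_X and passes through (μ_X, μ_Y).
E[Y | X=3.9] = -2.1 + (-0.63)·(3.4/3.2)·(3.9 − (-0.9)) = -2.1 + (-0.66938)·(4.8) = -5.3130.

-5.3130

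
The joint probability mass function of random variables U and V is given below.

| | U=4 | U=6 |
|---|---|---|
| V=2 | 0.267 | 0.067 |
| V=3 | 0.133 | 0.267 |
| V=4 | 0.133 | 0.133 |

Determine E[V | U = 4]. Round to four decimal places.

P(U = 4) = 0.533.
Summing V·P(U=x,V=y) over the conditioning event gives 1.465.
E[V | U = 4] = (1.465) / (0.533) = 2.7486.

2.7486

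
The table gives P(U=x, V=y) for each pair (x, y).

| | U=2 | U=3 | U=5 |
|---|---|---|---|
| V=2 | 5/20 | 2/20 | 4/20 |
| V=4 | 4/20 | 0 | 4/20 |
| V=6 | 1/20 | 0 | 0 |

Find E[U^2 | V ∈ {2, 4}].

254/19

P(V ∈ {2, 4}) = 19/20.
Σ U^2·P over the event = 4·(5/20) + 4·(4/20) + 9·(2/20) + 25·(4/20) + 25·(4/20) = 127/10.
E[U^2 | V ∈ {2, 4}] = (127/10) / (19/20) = 254/19.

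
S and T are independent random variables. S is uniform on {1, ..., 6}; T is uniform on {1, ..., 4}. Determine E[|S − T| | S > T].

P(S > T) = 7/12.
Summing |S−T|·P(x,y) over outcomes with S > T gives 17/12.
E[|S − T| | S > T] = (17/12) / (7/12) = 17/7.

17/7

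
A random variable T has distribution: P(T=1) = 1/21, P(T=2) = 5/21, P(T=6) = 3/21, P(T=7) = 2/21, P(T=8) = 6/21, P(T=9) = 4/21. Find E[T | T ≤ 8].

P(T ≤ 8) = 17/21.
Σ over the event: 1·1/21 + 2·5/21 + 6·1/7 + 7·2/21 + 8·2/7 = 13/3.
E[T | T ≤ 8] = (13/3) / (17/21) = 91/17.

91/17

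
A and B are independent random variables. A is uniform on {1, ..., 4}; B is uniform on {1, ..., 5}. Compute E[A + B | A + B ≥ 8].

P(A + B ≥ 8) = 3/20.
Summing (A+B)·P(x,y) over outcomes with A + B ≥ 8 gives 5/4.
E[A + B | A + B ≥ 8] = (5/4) / (3/20) = 25/3.

25/3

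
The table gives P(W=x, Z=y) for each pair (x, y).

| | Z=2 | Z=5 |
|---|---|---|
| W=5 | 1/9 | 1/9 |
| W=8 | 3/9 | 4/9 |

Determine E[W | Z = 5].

P(Z = 5) = 5/9.
Σ W·P over the event = 5·(1/9) + 8·(4/9) = 37/9.
E[W | Z = 5] = (37/9) / (5/9) = 37/5.

37/5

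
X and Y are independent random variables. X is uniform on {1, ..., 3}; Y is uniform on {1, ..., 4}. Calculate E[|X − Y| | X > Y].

Outcomes with X > Y: (2,1), (3,1), (3,2), each with probability 1/12.
E[|X − Y| | X > Y] = (1 + 2 + 1) / 3 = 4/3.

4/3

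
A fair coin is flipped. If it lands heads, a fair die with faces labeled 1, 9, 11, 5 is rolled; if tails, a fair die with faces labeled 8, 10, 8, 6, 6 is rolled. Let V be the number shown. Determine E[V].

E[V | heads] = (1+9+11+5)/4 = 13/2.
E[V | tails] = (8+10+8+6+6)/5 = 38/5.
E[V] = (1/2)·(13/2) + (1/2)·(38/5) = 141/20.

141/20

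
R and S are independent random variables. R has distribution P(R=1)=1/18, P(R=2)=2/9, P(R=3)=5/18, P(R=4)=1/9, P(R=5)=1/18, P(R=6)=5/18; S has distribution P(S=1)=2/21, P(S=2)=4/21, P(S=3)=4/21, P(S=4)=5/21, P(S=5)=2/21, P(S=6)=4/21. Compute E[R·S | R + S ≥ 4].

P(R + S ≥ 4) = 26/27.
Summing RS·P(x,y) over outcomes with R + S ≥ 4 gives 2533/189.
E[R·S | R + S ≥ 4] = (2533/189) / (26/27) = 2533/182.

2533/182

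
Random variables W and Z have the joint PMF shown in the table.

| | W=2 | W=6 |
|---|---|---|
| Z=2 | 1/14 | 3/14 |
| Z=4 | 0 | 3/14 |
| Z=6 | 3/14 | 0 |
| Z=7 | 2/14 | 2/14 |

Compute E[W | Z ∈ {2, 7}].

P(Z ∈ {2, 7}) = 4/7.
Σ W·P over the event = 2·(1/14) + 2·(2/14) + 6·(3/14) + 6·(2/14) = 18/7.
E[W | Z ∈ {2, 7}] = (18/7) / (4/7) = 9/2.

9/2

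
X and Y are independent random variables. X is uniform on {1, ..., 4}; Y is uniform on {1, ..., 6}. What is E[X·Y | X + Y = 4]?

Outcomes with X + Y = 4: (1,3), (2,2), (3,1), each with probability 1/24.
E[X·Y | X + Y = 4] = (3 + 4 + 3) / 3 = 10/3.

10/3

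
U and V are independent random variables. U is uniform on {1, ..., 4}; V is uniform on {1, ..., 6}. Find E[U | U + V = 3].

Outcomes with U + V = 3: (1,2), (2,1), each with probability 1/24.
E[U | U + V = 3] = (1 + 2) / 2 = 3/2.

3/2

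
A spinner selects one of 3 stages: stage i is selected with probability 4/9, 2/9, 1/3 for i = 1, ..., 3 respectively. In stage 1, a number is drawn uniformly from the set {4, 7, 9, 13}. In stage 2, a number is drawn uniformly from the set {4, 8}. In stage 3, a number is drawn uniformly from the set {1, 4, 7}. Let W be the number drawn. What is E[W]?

19/3

E[W | stage 1] = (4+7+9+13)/4 = 33/4.
E[W | stage 2] = (4+8)/2 = 6.
E[W | stage 3] = (1+4+7)/3 = 4.
E[W] = (4/9)·(33/4) + (2/9)·(6) + (1/3)·(4) = 19/3.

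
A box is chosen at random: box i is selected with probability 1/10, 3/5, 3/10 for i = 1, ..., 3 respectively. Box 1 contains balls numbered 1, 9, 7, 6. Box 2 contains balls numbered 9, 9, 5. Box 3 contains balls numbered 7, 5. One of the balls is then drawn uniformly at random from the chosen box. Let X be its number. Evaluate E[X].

279/40

E[X | box 1] = (1+9+7+6)/4 = 23/4.
E[X | box 2] = (9+9+5)/3 = 23/3.
E[X | box 3] = (7+5)/2 = 6.
E[X] = (1/10)·(23/4) + (3/5)·(23/3) + (3/10)·(6) = 279/40.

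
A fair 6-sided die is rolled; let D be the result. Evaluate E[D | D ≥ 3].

Given D ≥ 3, D is equally likely to be any of {3, 4, 5, 6}.
E[D | D ≥ 3] = (3 + 4 + 5 + 6) / 4 = 9/2.

9/2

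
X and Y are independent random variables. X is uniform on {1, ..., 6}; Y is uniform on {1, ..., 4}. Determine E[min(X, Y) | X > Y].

P(X > Y) = 7/12.
Summing min(X,Y)·P(x,y) over outcomes with X > Y gives 5/4.
E[min(X, Y) | X > Y] = (5/4) / (7/12) = 15/7.

15/7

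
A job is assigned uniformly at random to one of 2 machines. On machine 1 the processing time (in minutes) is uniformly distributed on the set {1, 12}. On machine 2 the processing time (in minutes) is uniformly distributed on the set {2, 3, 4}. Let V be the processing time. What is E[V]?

E[V | machine 1] = (1+12)/2 = 13/2.
E[V | machine 2] = (2+3+4)/3 = 3.
By the law of total expectation,
E[V] = (1/2)·(13/2) + (1/2)·(3) = 19/4.

19/4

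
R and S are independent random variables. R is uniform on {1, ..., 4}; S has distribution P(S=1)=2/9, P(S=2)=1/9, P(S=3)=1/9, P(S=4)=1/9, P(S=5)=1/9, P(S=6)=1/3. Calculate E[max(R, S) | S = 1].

5/2

P(S = 1) = 2/9.
Summing max(R,S)·P(x,y) over outcomes with S = 1 gives 5/9.
E[max(R, S) | S = 1] = (5/9) / (2/9) = 5/2.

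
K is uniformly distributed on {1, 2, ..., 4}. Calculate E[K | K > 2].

7/2

Given K > 2, K is equally likely to be any of {3, 4}.
E[K | K > 2] = (3 + 4) / 2 = 7/2.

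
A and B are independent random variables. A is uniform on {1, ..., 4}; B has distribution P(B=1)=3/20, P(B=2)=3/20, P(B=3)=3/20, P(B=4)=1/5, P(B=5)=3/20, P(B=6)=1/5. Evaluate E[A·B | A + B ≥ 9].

228/11

P(A + B ≥ 9) = 11/80.
Summing AB·P(x,y) over outcomes with A + B ≥ 9 gives 57/20.
E[A·B | A + B ≥ 9] = (57/20) / (11/80) = 228/11.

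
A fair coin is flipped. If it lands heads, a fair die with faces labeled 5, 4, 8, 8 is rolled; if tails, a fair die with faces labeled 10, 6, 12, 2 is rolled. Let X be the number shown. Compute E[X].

55/8

E[X | heads] = (5+4+8+8)/4 = 25/4.
E[X | tails] = (10+6+12+2)/4 = 15/2.
E[X] = (1/2)·(25/4) + (1/2)·(15/2) = 55/8.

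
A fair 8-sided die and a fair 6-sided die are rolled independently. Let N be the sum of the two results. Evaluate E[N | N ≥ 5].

26/3

P(N ≥ 5) = 7/8.
E[N | N ≥ 5] = (91/12) / (7/8) = 26/3.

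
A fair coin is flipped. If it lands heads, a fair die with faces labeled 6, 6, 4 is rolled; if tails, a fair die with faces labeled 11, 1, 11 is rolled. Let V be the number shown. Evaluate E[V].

E[V | heads] = (6+6+4)/3 = 16/3.
E[V | tails] = (11+1+11)/3 = 23/3.
By the law of total expectation,
E[V] = (1/2)·(16/3) + (1/2)·(23/3) = 13/2.

13/2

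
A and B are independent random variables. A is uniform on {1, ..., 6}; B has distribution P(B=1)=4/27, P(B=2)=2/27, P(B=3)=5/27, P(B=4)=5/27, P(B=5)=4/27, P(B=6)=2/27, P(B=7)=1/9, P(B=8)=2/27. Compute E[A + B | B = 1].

P(B = 1) = 4/27.
Summing (A+B)·P(x,y) over outcomes with B = 1 gives 2/3.
E[A + B | B = 1] = (2/3) / (4/27) = 9/2.

9/2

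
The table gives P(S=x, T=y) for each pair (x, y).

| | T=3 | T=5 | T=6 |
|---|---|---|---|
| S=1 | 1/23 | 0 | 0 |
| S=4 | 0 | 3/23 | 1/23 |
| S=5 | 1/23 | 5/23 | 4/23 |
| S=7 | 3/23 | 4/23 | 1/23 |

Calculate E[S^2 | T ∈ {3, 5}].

542/17

P(T ∈ {3, 5}) = 17/23.
Σ S^2·P over the event = 1·(1/23) + 16·(3/23) + 25·(1/23) + 25·(5/23) + 49·(3/23) + 49·(4/23) = 542/23.
E[S^2 | T ∈ {3, 5}] = (542/23) / (17/23) = 542/17.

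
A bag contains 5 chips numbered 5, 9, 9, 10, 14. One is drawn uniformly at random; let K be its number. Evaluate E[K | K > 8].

P(K > 8) = 4/5.
Σ over the event: 9·2/5 + 10·1/5 + 14·1/5 = 42/5.
E[K | K > 8] = (42/5) / (4/5) = 21/2.

21/2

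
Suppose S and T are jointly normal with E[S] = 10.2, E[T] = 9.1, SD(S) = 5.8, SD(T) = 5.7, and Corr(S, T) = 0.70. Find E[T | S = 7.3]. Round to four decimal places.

7.1050

The regression of T on S has slope ρ·σ_T/σ_S and passes through (μ_S, μ_T).
E[T | S=7.3] = 9.1 + (0.70)·(5.7/5.8)·(7.3 − (10.2)) = 9.1 + (0.68793)·(-2.9) = 7.1050.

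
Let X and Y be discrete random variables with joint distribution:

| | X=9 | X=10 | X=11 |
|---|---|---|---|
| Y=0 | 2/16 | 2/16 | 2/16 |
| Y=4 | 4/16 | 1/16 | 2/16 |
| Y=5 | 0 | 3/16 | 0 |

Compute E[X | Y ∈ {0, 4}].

128/13

P(Y ∈ {0, 4}) = 13/16.
Summing X·P(X=x,Y=y) over the conditioning event gives 8.
E[X | Y ∈ {0, 4}] = (8) / (13/16) = 128/13.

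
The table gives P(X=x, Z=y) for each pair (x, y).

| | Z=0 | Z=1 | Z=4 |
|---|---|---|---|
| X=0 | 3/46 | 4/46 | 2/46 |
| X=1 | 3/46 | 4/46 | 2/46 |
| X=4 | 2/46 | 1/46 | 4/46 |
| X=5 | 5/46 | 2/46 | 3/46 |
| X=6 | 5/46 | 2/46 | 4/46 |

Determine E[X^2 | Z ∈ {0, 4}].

625/33

P(Z ∈ {0, 4}) = 33/46.
Summing X^2·P(X=x,Z=y) over the conditioning event gives 625/46.
E[X^2 | Z ∈ {0, 4}] = (625/46) / (33/46) = 625/33.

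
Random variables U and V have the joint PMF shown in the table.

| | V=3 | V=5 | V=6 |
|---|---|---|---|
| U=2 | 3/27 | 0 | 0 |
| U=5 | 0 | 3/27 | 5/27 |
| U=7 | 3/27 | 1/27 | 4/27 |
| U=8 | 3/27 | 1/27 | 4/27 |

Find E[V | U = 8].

P(U = 8) = 8/27.
Σ V·P over the event = 3·(3/27) + 5·(1/27) + 6·(4/27) = 38/27.
E[V | U = 8] = (38/27) / (8/27) = 19/4.

19/4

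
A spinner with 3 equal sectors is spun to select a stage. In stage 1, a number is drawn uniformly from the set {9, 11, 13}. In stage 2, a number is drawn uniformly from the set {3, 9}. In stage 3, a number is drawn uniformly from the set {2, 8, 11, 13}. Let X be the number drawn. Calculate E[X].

17/2

E[X | stage 1] = (9+11+13)/3 = 11.
E[X | stage 2] = (3+9)/2 = 6.
E[X | stage 3] = (2+8+11+13)/4 = 17/2.
E[X] = (1/3)·(11) + (1/3)·(6) + (1/3)·(17/2) = 17/2.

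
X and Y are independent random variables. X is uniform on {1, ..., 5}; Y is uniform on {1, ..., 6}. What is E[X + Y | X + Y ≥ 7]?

P(X + Y ≥ 7) = 1/2.
Summing (X+Y)·P(x,y) over outcomes with X + Y ≥ 7 gives 25/6.
E[X + Y | X + Y ≥ 7] = (25/6) / (1/2) = 25/3.

25/3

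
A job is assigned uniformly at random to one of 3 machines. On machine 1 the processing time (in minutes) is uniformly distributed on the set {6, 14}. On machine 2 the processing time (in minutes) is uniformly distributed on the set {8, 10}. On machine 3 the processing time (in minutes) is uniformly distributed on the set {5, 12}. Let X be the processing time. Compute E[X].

55/6

E[X | machine 1] = (6+14)/2 = 10.
E[X | machine 2] = (8+10)/2 = 9.
E[X | machine 3] = (5+12)/2 = 17/2.
By the law of total expectation,
E[X] = (1/3)·(10) + (1/3)·(9) + (1/3)·(17/2) = 55/6.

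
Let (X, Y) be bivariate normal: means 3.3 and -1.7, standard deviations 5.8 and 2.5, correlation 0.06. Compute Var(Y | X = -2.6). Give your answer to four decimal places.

For a bivariate normal, Var(Y | X=x) = σ_Y²(1 − ρ²).
Var(Y | X=-2.6) = (2.5)²·(1 − (0.06)²) = 6.25·0.9964 = 6.2275.

6.2275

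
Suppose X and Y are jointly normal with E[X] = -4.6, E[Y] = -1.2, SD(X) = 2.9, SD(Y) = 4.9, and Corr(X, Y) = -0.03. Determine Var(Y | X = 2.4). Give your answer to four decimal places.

23.9884

For a bivariate normal, Var(Y | X=x) = σ_Y²(1 − ρ²).
Var(Y | X=2.4) = (4.9)²·(1 − (-0.03)²) = 24.01·0.9991 = 23.9884.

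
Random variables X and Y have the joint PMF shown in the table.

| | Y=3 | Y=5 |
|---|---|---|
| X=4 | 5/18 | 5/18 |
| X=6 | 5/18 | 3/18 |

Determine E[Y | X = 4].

4

P(X = 4) = 5/9.
Σ Y·P over the event = 3·(5/18) + 5·(5/18) = 20/9.
E[Y | X = 4] = (20/9) / (5/9) = 4.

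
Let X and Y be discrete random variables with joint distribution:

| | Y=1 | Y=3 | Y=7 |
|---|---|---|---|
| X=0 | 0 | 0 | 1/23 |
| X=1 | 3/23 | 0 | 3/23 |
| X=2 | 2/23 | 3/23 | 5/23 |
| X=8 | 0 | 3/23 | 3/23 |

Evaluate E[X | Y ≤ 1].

7/5

P(Y ≤ 1) = 5/23.
Σ X·P over the event = 1·(3/23) + 2·(2/23) = 7/23.
E[X | Y ≤ 1] = (7/23) / (5/23) = 7/5.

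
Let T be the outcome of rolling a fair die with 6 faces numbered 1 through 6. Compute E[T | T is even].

4

Given T is even, T is equally likely to be any of {2, 4, 6}.
E[T | T is even] = (2 + 4 + 6) / 3 = 4.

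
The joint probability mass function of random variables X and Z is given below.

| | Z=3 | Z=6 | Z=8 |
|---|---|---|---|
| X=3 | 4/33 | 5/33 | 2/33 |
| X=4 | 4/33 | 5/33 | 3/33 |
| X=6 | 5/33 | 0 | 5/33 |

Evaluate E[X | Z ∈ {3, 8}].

P(Z ∈ {3, 8}) = 23/33.
Σ X·P over the event = 3·(4/33) + 3·(2/33) + 4·(4/33) + 4·(3/33) + 6·(5/33) + 6·(5/33) = 106/33.
E[X | Z ∈ {3, 8}] = (106/33) / (23/33) = 106/23.

106/23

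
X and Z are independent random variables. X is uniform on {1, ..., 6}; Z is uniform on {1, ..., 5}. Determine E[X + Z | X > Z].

7

P(X > Z) = 1/2.
Summing (X+Z)·P(x,y) over outcomes with X > Z gives 7/2.
E[X + Z | X > Z] = (7/2) / (1/2) = 7.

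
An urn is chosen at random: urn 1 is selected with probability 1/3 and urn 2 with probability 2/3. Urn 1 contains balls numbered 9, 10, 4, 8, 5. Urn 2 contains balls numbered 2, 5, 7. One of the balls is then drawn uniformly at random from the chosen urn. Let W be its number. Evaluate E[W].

E[W | urn 1] = (9+10+4+8+5)/5 = 36/5.
E[W | urn 2] = (2+5+7)/3 = 14/3.
By the law of total expectation,
E[W] = (1/3)·(36/5) + (2/3)·(14/3) = 248/45.

248/45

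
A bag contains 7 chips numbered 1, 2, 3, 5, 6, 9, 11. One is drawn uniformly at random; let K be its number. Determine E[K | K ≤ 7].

P(K ≤ 7) = 5/7.
Σ over the event: 1·1/7 + 2·1/7 + 3·1/7 + 5·1/7 + 6·1/7 = 17/7.
E[K | K ≤ 7] = (17/7) / (5/7) = 17/5.

17/5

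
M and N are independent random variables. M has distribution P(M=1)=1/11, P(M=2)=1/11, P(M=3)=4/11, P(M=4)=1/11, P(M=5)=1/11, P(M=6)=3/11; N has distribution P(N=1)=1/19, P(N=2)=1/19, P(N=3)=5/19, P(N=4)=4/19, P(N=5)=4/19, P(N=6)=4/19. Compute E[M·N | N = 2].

P(N = 2) = 1/19.
Summing MN·P(x,y) over outcomes with N = 2 gives 84/209.
E[M·N | N = 2] = (84/209) / (1/19) = 84/11.

84/11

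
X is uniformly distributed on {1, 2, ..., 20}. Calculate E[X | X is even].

11

Given X is even, X is equally likely to be any of {2, 4, 6, 8, 10, 12, 14, 16, 18, 20}.
E[X | X is even] = (2 + 4 + 6 + 8 + 10 + 12 + 14 + 16 + 18 + 20) / 10 = 11.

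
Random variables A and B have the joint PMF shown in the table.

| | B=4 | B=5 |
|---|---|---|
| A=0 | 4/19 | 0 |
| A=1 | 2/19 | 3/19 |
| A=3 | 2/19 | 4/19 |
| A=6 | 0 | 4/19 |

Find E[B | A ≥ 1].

71/15

P(A ≥ 1) = 15/19.
Σ B·P over the event = 4·(2/19) + 5·(3/19) + 4·(2/19) + 5·(4/19) + 5·(4/19) = 71/19.
E[B | A ≥ 1] = (71/19) / (15/19) = 71/15.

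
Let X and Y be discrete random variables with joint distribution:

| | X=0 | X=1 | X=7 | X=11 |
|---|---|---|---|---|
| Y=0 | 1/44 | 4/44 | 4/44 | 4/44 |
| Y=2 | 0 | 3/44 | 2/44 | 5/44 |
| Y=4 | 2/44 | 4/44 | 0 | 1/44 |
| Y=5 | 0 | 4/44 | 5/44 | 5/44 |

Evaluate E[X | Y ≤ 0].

76/13

P(Y ≤ 0) = 13/44.
Σ X·P over the event = 0·(1/44) + 1·(4/44) + 7·(4/44) + 11·(4/44) = 19/11.
E[X | Y ≤ 0] = (19/11) / (13/44) = 76/13.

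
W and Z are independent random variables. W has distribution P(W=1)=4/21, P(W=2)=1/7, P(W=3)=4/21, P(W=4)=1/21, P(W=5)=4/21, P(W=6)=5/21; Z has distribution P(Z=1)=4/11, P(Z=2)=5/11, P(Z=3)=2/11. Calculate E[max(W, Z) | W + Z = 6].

P(W + Z = 6) = 29/231.
Summing max(W,Z)·P(x,y) over outcomes with W + Z = 6 gives 124/231.
E[max(W, Z) | W + Z = 6] = (124/231) / (29/231) = 124/29.

124/29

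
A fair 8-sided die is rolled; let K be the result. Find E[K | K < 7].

Given K < 7, K is equally likely to be any of {1, 2, 3, 4, 5, 6}.
E[K | K < 7] = (1 + 2 + 3 + 4 + 5 + 6) / 6 = 7/2.

7/2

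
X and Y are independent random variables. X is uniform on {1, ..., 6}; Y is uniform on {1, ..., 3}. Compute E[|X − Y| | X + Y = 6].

2

Outcomes with X + Y = 6: (3,3), (4,2), (5,1), each with probability 1/18.
E[|X − Y| | X + Y = 6] = (0 + 2 + 4) / 3 = 2.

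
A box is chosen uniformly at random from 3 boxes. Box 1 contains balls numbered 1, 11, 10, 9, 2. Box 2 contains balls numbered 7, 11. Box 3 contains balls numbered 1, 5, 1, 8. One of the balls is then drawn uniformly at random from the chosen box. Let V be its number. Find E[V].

E[V | box 1] = (1+11+10+9+2)/5 = 33/5.
E[V | box 2] = (7+11)/2 = 9.
E[V | box 3] = (1+5+1+8)/4 = 15/4.
E[V] = (1/3)·(33/5) + (1/3)·(9) + (1/3)·(15/4) = 129/20.

129/20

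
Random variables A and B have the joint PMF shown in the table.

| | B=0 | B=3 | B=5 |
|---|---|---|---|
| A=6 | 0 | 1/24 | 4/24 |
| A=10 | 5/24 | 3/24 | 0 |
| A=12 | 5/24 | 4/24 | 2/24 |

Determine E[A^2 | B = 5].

P(B = 5) = 1/4.
Σ A^2·P over the event = 36·(4/24) + 144·(2/24) = 18.
E[A^2 | B = 5] = (18) / (1/4) = 72.

72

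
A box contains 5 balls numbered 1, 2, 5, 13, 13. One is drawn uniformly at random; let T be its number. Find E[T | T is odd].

P(T is odd) = 4/5.
Σ over the event: 1·1/5 + 5·1/5 + 13·2/5 = 32/5.
E[T | T is odd] = (32/5) / (4/5) = 8.

8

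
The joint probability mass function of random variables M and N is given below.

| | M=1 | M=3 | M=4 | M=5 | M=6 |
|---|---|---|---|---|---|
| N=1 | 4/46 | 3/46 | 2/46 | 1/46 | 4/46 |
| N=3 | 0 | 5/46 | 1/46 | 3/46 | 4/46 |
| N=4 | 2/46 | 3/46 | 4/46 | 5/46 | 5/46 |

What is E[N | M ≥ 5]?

3

P(M ≥ 5) = 11/23.
Σ N·P over the event = 1·(1/46) + 3·(3/46) + 4·(5/46) + 1·(4/46) + 3·(4/46) + 4·(5/46) = 33/23.
E[N | M ≥ 5] = (33/23) / (11/23) = 3.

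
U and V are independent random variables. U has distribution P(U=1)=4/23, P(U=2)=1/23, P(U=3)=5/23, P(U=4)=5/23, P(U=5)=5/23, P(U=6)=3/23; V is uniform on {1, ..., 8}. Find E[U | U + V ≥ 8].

450/107

P(U + V ≥ 8) = 107/184.
Summing U·P(x,y) over outcomes with U + V ≥ 8 gives 225/92.
E[U | U + V ≥ 8] = (225/92) / (107/184) = 450/107.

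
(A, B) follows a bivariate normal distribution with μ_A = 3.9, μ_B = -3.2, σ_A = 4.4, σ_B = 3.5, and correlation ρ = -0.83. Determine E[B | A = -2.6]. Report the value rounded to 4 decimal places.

1.0915

E[B | A=x] = μ_B + ρ(σ_B/σ_A)(x − μ_A) for jointly normal variables.
E[B | A=-2.6] = -3.2 + (-0.83)·(3.5/4.4)·(-2.6 − (3.9)) = -3.2 + (-0.66023)·(-6.5) = 1.0915.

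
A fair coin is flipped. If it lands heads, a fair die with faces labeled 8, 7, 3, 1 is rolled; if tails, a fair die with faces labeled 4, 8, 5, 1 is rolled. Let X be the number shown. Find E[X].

37/8

E[X | heads] = (8+7+3+1)/4 = 19/4.
E[X | tails] = (4+8+5+1)/4 = 9/2.
By the law of total expectation,
E[X] = (1/2)·(19/4) + (1/2)·(9/2) = 37/8.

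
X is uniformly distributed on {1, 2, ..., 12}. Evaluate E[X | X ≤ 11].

6

Given X ≤ 11, X is equally likely to be any of {1, 2, 3, 4, 5, 6, 7, 8, 9, 10, 11}.
E[X | X ≤ 11] = (1 + 2 + 3 + 4 + 5 + 6 + 7 + 8 + 9 + 10 + 11) / 11 = 6.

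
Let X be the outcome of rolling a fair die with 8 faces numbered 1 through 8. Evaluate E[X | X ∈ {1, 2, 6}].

P(X ∈ {1, 2, 6}) = 3/8.
Σ over the event: 1·1/8 + 2·1/8 + 6·1/8 = 9/8.
E[X | X ∈ {1, 2, 6}] = (9/8) / (3/8) = 3.

3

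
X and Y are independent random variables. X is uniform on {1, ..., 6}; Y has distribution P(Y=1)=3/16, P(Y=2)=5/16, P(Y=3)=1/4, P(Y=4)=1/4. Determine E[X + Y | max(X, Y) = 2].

P(max(X, Y) = 2) = 13/96.
Summing (X+Y)·P(x,y) over outcomes with max(X, Y) = 2 gives 11/24.
E[X + Y | max(X, Y) = 2] = (11/24) / (13/96) = 44/13.

44/13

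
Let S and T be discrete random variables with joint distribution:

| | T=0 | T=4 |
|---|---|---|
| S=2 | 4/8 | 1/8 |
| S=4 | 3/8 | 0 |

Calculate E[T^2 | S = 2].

16/5

P(S = 2) = 5/8.
Σ T^2·P over the event = 0·(4/8) + 16·(1/8) = 2.
E[T^2 | S = 2] = (2) / (5/8) = 16/5.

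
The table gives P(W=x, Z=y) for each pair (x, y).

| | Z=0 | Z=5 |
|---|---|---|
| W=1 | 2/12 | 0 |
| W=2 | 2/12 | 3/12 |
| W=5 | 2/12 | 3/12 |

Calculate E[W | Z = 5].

7/2

P(Z = 5) = 1/2.
Σ W·P over the event = 2·(3/12) + 5·(3/12) = 7/4.
E[W | Z = 5] = (7/4) / (1/2) = 7/2.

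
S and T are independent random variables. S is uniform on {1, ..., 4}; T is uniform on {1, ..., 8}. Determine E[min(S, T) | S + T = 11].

Outcomes with S + T = 11: (3,8), (4,7), each with probability 1/32.
E[min(S, T) | S + T = 11] = (3 + 4) / 2 = 7/2.

7/2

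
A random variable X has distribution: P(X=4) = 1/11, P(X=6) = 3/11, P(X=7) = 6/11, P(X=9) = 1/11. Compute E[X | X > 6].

51/7

P(X > 6) = 7/11.
Σ over the event: 7·6/11 + 9·1/11 = 51/11.
E[X | X > 6] = (51/11) / (7/11) = 51/7.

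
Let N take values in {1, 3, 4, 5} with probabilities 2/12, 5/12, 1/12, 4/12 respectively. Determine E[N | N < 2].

1

P(N < 2) = 1/6.
Σ over the event: 1·1/6 = 1/6.
E[N | N < 2] = (1/6) / (1/6) = 1.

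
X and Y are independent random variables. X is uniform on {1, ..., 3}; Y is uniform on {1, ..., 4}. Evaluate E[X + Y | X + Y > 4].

17/3

Outcomes with X + Y > 4: (1,4), (2,3), (2,4), (3,2), (3,3), (3,4), each with probability 1/12.
E[X + Y | X + Y > 4] = (5 + 5 + 6 + 5 + 6 + 7) / 6 = 17/3.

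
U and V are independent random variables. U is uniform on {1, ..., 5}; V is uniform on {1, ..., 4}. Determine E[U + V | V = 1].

4

Outcomes with V = 1: (1,1), (2,1), (3,1), (4,1), (5,1), each with probability 1/20.
E[U + V | V = 1] = (2 + 3 + 4 + 5 + 6) / 5 = 4.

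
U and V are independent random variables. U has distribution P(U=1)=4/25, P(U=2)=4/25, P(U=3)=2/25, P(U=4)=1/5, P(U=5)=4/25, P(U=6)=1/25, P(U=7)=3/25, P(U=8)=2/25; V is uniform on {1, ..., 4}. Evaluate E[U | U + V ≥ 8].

113/18

P(U + V ≥ 8) = 9/25.
Summing U·P(x,y) over outcomes with U + V ≥ 8 gives 113/50.
E[U | U + V ≥ 8] = (113/50) / (9/25) = 113/18.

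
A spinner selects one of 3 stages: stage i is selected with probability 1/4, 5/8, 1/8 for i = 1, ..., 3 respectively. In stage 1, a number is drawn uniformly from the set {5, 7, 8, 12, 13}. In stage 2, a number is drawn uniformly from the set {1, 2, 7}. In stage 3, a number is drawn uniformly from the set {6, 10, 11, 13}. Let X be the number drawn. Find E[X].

67/12

E[X | stage 1] = (5+7+8+12+13)/5 = 9.
E[X | stage 2] = (1+2+7)/3 = 10/3.
E[X | stage 3] = (6+10+11+13)/4 = 10.
E[X] = (1/4)·(9) + (5/8)·(10/3) + (1/8)·(10) = 67/12.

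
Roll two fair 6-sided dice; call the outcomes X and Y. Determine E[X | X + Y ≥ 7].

13/3

P(X + Y ≥ 7) = 7/12.
Summing X·P(x,y) over outcomes with X + Y ≥ 7 gives 91/36.
E[X | X + Y ≥ 7] = (91/36) / (7/12) = 13/3.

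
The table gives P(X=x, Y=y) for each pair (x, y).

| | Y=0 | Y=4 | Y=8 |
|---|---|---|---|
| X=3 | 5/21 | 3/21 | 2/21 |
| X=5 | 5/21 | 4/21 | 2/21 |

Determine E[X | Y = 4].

29/7

P(Y = 4) = 1/3.
Σ X·P over the event = 3·(3/21) + 5·(4/21) = 29/21.
E[X | Y = 4] = (29/21) / (1/3) = 29/7.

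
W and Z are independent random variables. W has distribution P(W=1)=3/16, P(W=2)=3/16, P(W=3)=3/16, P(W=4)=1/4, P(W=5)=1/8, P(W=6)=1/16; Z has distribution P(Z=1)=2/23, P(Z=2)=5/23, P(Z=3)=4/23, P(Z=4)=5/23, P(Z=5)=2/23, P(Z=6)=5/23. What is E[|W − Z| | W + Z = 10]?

P(W + Z = 10) = 29/368.
Summing |W−Z|·P(x,y) over outcomes with W + Z = 10 gives 25/184.
E[|W − Z| | W + Z = 10] = (25/184) / (29/368) = 50/29.

50/29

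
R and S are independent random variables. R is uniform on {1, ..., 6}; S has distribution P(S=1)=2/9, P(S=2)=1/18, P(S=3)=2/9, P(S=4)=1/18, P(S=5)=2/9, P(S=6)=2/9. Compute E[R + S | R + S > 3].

751/99

P(R + S > 3) = 11/12.
Summing (R+S)·P(x,y) over outcomes with R + S > 3 gives 751/108.
E[R + S | R + S > 3] = (751/108) / (11/12) = 751/99.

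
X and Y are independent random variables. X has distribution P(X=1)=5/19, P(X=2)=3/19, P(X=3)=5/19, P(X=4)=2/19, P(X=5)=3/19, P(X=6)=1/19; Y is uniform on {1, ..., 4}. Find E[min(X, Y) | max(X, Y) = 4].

P(max(X, Y) = 4) = 21/76.
Summing min(X,Y)·P(x,y) over outcomes with max(X, Y) = 4 gives 23/38.
E[min(X, Y) | max(X, Y) = 4] = (23/38) / (21/76) = 46/21.

46/21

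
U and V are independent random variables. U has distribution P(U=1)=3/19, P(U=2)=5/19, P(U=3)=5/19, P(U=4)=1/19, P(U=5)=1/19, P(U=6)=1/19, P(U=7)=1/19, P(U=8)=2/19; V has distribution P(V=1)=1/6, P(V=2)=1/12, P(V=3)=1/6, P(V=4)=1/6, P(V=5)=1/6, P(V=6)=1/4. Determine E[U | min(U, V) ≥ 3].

53/11

P(min(U, V) ≥ 3) = 33/76.
Summing U·P(x,y) over outcomes with min(U, V) ≥ 3 gives 159/76.
E[U | min(U, V) ≥ 3] = (159/76) / (33/76) = 53/11.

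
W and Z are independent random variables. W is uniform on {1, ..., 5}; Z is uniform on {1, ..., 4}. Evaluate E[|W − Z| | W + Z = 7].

Outcomes with W + Z = 7: (3,4), (4,3), (5,2), each with probability 1/20.
E[|W − Z| | W + Z = 7] = (1 + 1 + 3) / 3 = 5/3.

5/3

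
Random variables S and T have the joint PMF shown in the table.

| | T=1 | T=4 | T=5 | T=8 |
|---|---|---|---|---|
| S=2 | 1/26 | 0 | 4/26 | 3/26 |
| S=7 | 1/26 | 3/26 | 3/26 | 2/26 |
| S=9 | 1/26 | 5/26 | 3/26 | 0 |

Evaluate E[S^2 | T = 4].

P(T = 4) = 4/13.
Σ S^2·P over the event = 49·(3/26) + 81·(5/26) = 276/13.
E[S^2 | T = 4] = (276/13) / (4/13) = 69.

69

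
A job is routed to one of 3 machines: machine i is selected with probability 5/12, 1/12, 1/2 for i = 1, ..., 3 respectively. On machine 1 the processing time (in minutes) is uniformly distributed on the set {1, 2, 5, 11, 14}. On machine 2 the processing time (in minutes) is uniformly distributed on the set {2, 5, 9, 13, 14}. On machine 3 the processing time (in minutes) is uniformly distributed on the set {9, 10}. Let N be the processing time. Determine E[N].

E[N | machine 1] = (1+2+5+11+14)/5 = 33/5.
E[N | machine 2] = (2+5+9+13+14)/5 = 43/5.
E[N | machine 3] = (9+10)/2 = 19/2.
By the law of total expectation,
E[N] = (5/12)·(33/5) + (1/12)·(43/5) + (1/2)·(19/2) = 493/60.

493/60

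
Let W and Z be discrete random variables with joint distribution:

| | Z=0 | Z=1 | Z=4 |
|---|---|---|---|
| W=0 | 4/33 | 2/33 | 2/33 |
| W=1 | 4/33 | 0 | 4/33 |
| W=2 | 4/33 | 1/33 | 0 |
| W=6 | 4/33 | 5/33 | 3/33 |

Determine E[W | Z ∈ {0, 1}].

P(Z ∈ {0, 1}) = 8/11.
Σ W·P over the event = 0·(4/33) + 0·(2/33) + 1·(4/33) + 2·(4/33) + 2·(1/33) + 6·(4/33) + 6·(5/33) = 68/33.
E[W | Z ∈ {0, 1}] = (68/33) / (8/11) = 17/6.

17/6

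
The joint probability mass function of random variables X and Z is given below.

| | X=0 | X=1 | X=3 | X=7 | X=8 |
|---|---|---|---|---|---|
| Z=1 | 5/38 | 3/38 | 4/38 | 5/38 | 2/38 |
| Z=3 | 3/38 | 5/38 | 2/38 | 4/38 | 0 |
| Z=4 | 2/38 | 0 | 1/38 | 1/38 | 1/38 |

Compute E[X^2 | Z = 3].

219/14

P(Z = 3) = 7/19.
Σ X^2·P over the event = 0·(3/38) + 1·(5/38) + 9·(2/38) + 49·(4/38) = 219/38.
E[X^2 | Z = 3] = (219/38) / (7/19) = 219/14.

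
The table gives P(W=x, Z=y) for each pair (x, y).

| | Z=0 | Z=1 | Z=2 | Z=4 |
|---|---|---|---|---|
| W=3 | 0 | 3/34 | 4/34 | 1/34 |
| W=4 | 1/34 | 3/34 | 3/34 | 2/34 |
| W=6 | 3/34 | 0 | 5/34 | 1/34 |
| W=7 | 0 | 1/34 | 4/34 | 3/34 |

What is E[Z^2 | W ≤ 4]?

P(W ≤ 4) = 1/2.
Σ Z^2·P over the event = 1·(3/34) + 4·(4/34) + 16·(1/34) + 0·(1/34) + 1·(3/34) + 4·(3/34) + 16·(2/34) = 41/17.
E[Z^2 | W ≤ 4] = (41/17) / (1/2) = 82/17.

82/17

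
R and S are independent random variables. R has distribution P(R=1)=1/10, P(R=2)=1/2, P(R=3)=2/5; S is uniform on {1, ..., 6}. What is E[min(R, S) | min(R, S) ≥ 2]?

P(min(R, S) ≥ 2) = 3/4.
Summing min(R,S)·P(x,y) over outcomes with min(R, S) ≥ 2 gives 53/30.
E[min(R, S) | min(R, S) ≥ 2] = (53/30) / (3/4) = 106/45.

106/45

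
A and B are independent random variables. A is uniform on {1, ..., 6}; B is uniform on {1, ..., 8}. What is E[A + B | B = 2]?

P(B = 2) = 1/8.
Summing (A+B)·P(x,y) over outcomes with B = 2 gives 11/16.
E[A + B | B = 2] = (11/16) / (1/8) = 11/2.

11/2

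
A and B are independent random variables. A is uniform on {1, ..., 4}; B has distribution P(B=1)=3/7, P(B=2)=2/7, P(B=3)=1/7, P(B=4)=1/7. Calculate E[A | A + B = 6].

P(A + B = 6) = 1/7.
Summing A·P(x,y) over outcomes with A + B = 6 gives 13/28.
E[A | A + B = 6] = (13/28) / (1/7) = 13/4.

13/4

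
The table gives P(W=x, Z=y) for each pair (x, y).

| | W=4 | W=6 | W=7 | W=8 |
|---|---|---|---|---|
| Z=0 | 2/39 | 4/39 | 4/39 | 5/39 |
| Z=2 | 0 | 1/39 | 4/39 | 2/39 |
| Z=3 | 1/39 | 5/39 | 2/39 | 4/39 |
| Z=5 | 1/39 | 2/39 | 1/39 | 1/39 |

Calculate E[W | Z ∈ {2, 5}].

27/4

P(Z ∈ {2, 5}) = 4/13.
Σ W·P over the event = 4·(1/39) + 6·(1/39) + 6·(2/39) + 7·(4/39) + 7·(1/39) + 8·(2/39) + 8·(1/39) = 27/13.
E[W | Z ∈ {2, 5}] = (27/13) / (4/13) = 27/4.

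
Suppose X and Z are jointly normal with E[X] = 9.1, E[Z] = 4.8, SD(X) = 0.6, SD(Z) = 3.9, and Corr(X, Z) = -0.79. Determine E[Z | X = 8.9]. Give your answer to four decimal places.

5.8270

The regression of Z on X has slope ρ·σ_Z/σ_X and passes through (μ_X, μ_Z).
E[Z | X=8.9] = 4.8 + (-0.79)·(3.9/0.6)·(8.9 − (9.1)) = 4.8 + (-5.135)·(-0.2) = 5.8270.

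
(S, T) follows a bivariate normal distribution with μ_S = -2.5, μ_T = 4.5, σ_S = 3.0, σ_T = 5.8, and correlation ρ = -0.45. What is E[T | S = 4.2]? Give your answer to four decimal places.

-1.3290

E[T | S=x] = μ_T + ρ(σ_T/σ_S)(x − μ_S) for jointly normal variables.
E[T | S=4.2] = 4.5 + (-0.45)·(5.8/3.0)·(4.2 − (-2.5)) = 4.5 + (-0.87)·(6.7) = -1.3290.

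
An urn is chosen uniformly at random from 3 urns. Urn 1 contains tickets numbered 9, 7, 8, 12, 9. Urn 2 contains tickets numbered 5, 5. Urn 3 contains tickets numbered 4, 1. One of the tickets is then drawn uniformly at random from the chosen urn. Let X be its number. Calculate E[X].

E[X | urn 1] = (9+7+8+12+9)/5 = 9.
E[X | urn 2] = (5+5)/2 = 5.
E[X | urn 3] = (4+1)/2 = 5/2.
By the law of total expectation,
E[X] = (1/3)·(9) + (1/3)·(5) + (1/3)·(5/2) = 11/2.

11/2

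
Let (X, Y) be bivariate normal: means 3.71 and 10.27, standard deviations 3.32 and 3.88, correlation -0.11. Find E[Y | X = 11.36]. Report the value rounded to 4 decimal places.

9.2866

E[Y | X=x] = μ_Y + ρ(σ_Y/σ_X)(x − μ_X) for jointly normal variables.
E[Y | X=11.36] = 10.27 + (-0.11)·(3.88/3.32)·(11.36 − (3.71)) = 10.27 + (-0.12855)·(7.65) = 9.2866.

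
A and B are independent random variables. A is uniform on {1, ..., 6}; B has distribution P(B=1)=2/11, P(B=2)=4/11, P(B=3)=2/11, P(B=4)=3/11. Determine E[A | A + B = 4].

P(A + B = 4) = 4/33.
Summing A·P(x,y) over outcomes with A + B = 4 gives 8/33.
E[A | A + B = 4] = (8/33) / (4/33) = 2.

2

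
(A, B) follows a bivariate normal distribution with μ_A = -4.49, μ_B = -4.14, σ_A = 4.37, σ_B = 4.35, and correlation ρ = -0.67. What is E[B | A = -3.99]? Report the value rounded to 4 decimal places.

-4.4735

The regression of B on A has slope ρ·σ_B/σ_A and passes through (μ_A, μ_B).
E[B | A=-3.99] = -4.14 + (-0.67)·(4.35/4.37)·(-3.99 − (-4.49)) = -4.14 + (-0.66693)·(0.5) = -4.4735.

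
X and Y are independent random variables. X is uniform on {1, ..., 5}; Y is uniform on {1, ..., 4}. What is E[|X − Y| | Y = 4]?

7/5

Outcomes with Y = 4: (1,4), (2,4), (3,4), (4,4), (5,4), each with probability 1/20.
E[|X − Y| | Y = 4] = (3 + 2 + 1 + 0 + 1) / 5 = 7/5.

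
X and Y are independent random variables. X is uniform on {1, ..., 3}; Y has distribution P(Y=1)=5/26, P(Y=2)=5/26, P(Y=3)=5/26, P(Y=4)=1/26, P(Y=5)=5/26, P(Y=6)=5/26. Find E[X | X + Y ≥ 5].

P(X + Y ≥ 5) = 8/13.
Summing X·P(x,y) over outcomes with X + Y ≥ 5 gives 53/39.
E[X | X + Y ≥ 5] = (53/39) / (8/13) = 53/24.

53/24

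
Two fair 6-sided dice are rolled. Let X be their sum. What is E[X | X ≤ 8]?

P(X ≤ 8) = 13/18.
Σ over the event: 2·1/36 + 3·1/18 + 4·1/12 + 5·1/9 + 6·5/36 + 7·1/6 + 8·5/36 = 38/9.
E[X | X ≤ 8] = (38/9) / (13/18) = 76/13.

76/13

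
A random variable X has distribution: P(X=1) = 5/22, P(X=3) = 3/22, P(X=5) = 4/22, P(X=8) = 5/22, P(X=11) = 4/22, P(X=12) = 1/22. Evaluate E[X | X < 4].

P(X < 4) = 4/11.
Σ over the event: 1·5/22 + 3·3/22 = 7/11.
E[X | X < 4] = (7/11) / (4/11) = 7/4.

7/4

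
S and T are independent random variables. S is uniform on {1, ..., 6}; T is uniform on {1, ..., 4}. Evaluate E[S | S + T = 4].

Outcomes with S + T = 4: (1,3), (2,2), (3,1), each with probability 1/24.
E[S | S + T = 4] = (1 + 2 + 3) / 3 = 2.

2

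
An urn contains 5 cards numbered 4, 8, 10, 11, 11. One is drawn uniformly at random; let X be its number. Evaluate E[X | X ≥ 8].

P(X ≥ 8) = 4/5.
Σ over the event: 8·1/5 + 10·1/5 + 11·2/5 = 8.
E[X | X ≥ 8] = (8) / (4/5) = 10.

10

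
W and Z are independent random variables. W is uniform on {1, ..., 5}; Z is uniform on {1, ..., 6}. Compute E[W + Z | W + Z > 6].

25/3

P(W + Z > 6) = 1/2.
Summing (W+Z)·P(x,y) over outcomes with W + Z > 6 gives 25/6.
E[W + Z | W + Z > 6] = (25/6) / (1/2) = 25/3.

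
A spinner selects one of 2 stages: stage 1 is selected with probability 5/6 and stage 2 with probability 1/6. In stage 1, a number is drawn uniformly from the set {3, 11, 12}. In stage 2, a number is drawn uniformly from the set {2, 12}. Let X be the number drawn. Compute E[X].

E[X | stage 1] = (3+11+12)/3 = 26/3.
E[X | stage 2] = (2+12)/2 = 7.
By the law of total expectation,
E[X] = (5/6)·(26/3) + (1/6)·(7) = 151/18.

151/18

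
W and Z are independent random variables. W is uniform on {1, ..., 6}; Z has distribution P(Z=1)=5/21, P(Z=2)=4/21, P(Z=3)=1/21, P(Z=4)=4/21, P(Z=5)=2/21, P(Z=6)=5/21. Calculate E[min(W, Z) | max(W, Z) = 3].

P(max(W, Z) = 3) = 2/21.
Summing min(W,Z)·P(x,y) over outcomes with max(W, Z) = 3 gives 19/126.
E[min(W, Z) | max(W, Z) = 3] = (19/126) / (2/21) = 19/12.

19/12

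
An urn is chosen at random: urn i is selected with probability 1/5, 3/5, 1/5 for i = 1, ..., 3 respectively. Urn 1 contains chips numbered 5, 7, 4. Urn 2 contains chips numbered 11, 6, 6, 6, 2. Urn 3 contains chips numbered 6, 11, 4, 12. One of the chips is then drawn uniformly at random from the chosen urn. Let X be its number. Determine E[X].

1931/300

E[X | urn 1] = (5+7+4)/3 = 16/3.
E[X | urn 2] = (11+6+6+6+2)/5 = 31/5.
E[X | urn 3] = (6+11+4+12)/4 = 33/4.
E[X] = (1/5)·(16/3) + (3/5)·(31/5) + (1/5)·(33/4) = 1931/300.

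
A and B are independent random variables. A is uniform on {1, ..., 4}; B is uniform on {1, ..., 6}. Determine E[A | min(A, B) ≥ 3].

7/2

Outcomes with min(A, B) ≥ 3: (3,3), (3,4), (3,5), (3,6), (4,3), (4,4), (4,5), (4,6), each with probability 1/24.
E[A | min(A, B) ≥ 3] = (3 + 3 + 3 + 3 + 4 + 4 + 4 + 4) / 8 = 7/2.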